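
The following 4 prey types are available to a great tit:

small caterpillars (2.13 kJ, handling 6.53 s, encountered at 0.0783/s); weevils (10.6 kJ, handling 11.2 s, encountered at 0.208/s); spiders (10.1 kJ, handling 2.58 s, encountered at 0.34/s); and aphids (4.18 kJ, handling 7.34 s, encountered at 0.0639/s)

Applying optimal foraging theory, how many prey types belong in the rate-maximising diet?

E/h in descending order: spiders 3.91, weevils 0.946, aphids 0.569, small caterpillars 0.326 kJ/s. The optimal diet is the largest prefix of this list for which every included type satisfies E_i/h_i > R on the types above it.
Rate on top 1: 1.829. weevils: 0.946 < 1.829 → exclude; stop.
Optimal diet: spiders — 1 of 4 types.

1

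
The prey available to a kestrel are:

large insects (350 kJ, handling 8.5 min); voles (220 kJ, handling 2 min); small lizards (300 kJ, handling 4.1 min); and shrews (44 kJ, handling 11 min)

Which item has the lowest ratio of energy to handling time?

In descending order of E/h:
voles: 220/2 = 110 kJ/min
small lizards: 300/4.1 = 73.2 kJ/min
large insects: 350/8.5 = 41.2 kJ/min
shrews: 44/11 = 4 kJ/min

shrews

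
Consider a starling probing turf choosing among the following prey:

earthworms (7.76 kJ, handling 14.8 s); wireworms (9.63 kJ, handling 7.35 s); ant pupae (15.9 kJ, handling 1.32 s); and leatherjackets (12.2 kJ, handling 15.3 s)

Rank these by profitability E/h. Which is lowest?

Profitability E/h (kJ/s): earthworms = 7.76/14.8 = 0.524, wireworms = 9.63/7.35 = 1.31, ant pupae = 15.9/1.32 = 12, leatherjackets = 12.2/15.3 = 0.797.
Ranked: ant pupae > wireworms > leatherjackets > earthworms.

earthworms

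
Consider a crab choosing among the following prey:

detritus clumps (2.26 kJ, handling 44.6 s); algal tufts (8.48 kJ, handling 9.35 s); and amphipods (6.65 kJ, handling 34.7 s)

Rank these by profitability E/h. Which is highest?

algal tufts

Profitability E/h (kJ/s): detritus clumps = 2.26/44.6 = 0.0507, algal tufts = 8.48/9.35 = 0.907, amphipods = 6.65/34.7 = 0.192.
Ranked: algal tufts > amphipods > detritus clumps.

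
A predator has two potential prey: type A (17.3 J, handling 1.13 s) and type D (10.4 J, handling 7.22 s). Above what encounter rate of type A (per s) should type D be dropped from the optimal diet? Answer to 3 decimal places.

The zero-one rule: include type D iff E₂/h₂ > λE₁/(1+λh₁). Equality gives the switch point.
λE₁h₂ = E₂ + λE₂h₁ ⇒ λ = E₂/(E₁h₂ − E₂h₁) = 10.4/(124.9 − 11.75) = 0.09191 per s.

0.092 per s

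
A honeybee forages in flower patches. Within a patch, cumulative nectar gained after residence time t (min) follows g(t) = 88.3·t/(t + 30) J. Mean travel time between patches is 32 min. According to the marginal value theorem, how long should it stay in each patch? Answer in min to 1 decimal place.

Maximise g(t)/(T+t): set derivative to zero → g'(t)(T+t) = g(t).
g'(t) = 88.3·30/(t + 30)². Setting 88.3·30/(t+30)² = 88.3t/[(t+30)(32+t)] gives 30(32+t) = t(t+30), so t² = 30×32 = 960.
t* = √960 = 30.98 min.

31.0 min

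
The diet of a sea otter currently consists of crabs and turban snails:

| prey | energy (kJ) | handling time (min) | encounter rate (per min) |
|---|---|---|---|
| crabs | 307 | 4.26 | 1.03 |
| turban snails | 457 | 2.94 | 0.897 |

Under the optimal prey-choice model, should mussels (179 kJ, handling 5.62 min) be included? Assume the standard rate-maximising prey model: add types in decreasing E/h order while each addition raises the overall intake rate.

Current rate: (1.03×307 + 0.897×457)/(1 + 1.03×4.26 + 0.897×2.94) = 90.48 kJ/min.
mussels: E/h = 179/5.62 = 31.85 kJ/min.
31.85 < 90.48, so adding mussels would lower the average — exclude it.

No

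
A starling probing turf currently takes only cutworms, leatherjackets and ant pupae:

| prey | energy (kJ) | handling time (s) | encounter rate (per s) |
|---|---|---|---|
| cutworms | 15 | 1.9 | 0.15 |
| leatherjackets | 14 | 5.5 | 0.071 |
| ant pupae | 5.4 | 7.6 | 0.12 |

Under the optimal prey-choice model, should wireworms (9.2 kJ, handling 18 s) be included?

No

Current rate: (0.15×15 + 0.071×14 + 0.12×5.4)/(1 + 0.15×1.9 + 0.071×5.5 + 0.12×7.6) = 1.504 kJ/s.
Profitability of wireworms: 9.2/18 = 0.5111 kJ/s.
Since 0.5111 < R, time spent handling wireworms is better spent searching.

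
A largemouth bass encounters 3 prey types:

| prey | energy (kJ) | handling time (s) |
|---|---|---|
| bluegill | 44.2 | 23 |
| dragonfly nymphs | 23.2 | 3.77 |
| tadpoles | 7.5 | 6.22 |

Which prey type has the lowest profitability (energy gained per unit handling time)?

tadpoles

Profitability E/h (kJ/s): bluegill = 44.2/23 = 1.92, dragonfly nymphs = 23.2/3.77 = 6.15, tadpoles = 7.5/6.22 = 1.21.
Ranked: dragonfly nymphs > bluegill > tadpoles.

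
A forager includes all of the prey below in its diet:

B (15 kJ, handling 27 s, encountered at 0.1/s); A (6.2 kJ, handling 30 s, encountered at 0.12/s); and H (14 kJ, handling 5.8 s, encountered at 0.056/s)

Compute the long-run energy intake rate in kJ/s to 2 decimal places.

R = Σλ_iE_i / (1 + Σλ_ih_i)
Numerator: 0.1×15 + 0.12×6.2 + 0.056×14 = 3.028
Denominator: 1 + 0.1×27 + 0.12×30 + 0.056×5.8 = 7.625
R = 3.028/7.625 = 0.3971 kJ/s

0.40 kJ/s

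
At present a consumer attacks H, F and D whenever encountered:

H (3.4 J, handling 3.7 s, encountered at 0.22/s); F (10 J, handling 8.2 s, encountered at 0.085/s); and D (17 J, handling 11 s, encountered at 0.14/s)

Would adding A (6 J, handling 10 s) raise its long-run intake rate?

Intake rate on the current diet: R = (0.22×3.4 + 0.085×10 + 0.14×17) / (1 + 0.22×3.7 + 0.085×8.2 + 0.14×11) = 3.978/4.051 = 0.982 J/s.
Profitability of A: 6/10 = 0.6 J/s.
Since 0.6 < R, time spent handling A is better spent searching.

No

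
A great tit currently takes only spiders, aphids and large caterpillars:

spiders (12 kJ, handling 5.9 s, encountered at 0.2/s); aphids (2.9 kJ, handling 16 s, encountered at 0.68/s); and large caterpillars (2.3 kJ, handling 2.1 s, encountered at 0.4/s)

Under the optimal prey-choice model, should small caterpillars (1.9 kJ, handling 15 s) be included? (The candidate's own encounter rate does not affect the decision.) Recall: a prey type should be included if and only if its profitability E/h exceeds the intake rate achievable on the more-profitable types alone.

No

Intake rate on the current diet: R = (0.2×12 + 0.68×2.9 + 0.4×2.3) / (1 + 0.2×5.9 + 0.68×16 + 0.4×2.1) = 5.292/13.9 = 0.3807 kJ/s.
small caterpillars: E/h = 1.9/15 = 0.1267 kJ/s.
0.1267 < 0.3807, so adding small caterpillars would lower the average — exclude it.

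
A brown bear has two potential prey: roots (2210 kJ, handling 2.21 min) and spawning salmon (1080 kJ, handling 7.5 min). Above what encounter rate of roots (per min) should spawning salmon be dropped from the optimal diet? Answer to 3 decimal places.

The zero-one rule: include spawning salmon iff E₂/h₂ > λE₁/(1+λh₁). Equality gives the switch point.
λE₁h₂ = E₂ + λE₂h₁ ⇒ λ = E₂/(E₁h₂ − E₂h₁) = 1080/(1.658e+04 − 2387) = 0.07612 per min.

0.076 per min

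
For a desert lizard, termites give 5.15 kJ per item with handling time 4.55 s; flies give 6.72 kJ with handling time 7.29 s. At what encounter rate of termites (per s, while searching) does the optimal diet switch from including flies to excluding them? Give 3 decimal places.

0.964 per s

At the threshold, the rate on termites alone equals the profitability of flies: λ·5.15/(1 + λ·4.55) = 6.72/7.29 = 0.9218.
Rearranging, λ(5.15 − 0.9218×4.55) = 0.9218, so λ = 0.9218/0.9558 = 0.9645 per s.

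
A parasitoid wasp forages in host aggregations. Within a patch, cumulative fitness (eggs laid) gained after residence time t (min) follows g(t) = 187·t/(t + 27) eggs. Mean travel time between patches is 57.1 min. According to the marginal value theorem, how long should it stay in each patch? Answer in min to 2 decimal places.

Optimal t* satisfies g'(t*) = g(t*)/(T + t*).
g'(t) = 187·27/(t + 27)². Setting 187·27/(t+27)² = 187t/[(t+27)(57.1+t)] gives 27(57.1+t) = t(t+27), so t² = 27×57.1 = 1542.
t* = √1542 = 39.26 min.

39.26 min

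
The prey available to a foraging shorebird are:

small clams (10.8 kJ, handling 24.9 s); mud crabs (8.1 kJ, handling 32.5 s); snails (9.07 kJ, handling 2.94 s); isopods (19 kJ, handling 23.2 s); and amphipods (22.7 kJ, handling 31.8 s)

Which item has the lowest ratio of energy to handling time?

mud crabs

In descending order of E/h:
snails: 9.07/2.94 = 3.09 kJ/s
isopods: 19/23.2 = 0.819 kJ/s
amphipods: 22.7/31.8 = 0.714 kJ/s
small clams: 10.8/24.9 = 0.434 kJ/s
mud crabs: 8.1/32.5 = 0.249 kJ/s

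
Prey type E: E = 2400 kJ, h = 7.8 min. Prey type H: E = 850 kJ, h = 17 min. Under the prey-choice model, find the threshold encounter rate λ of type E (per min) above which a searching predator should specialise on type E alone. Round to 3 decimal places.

The zero-one rule: include type H iff E₂/h₂ > λE₁/(1+λh₁). Equality gives the switch point.
λE₁h₂ = E₂ + λE₂h₁ ⇒ λ = E₂/(E₁h₂ − E₂h₁) = 850/(4.08e+04 − 6630) = 0.02488 per min.

0.025 per min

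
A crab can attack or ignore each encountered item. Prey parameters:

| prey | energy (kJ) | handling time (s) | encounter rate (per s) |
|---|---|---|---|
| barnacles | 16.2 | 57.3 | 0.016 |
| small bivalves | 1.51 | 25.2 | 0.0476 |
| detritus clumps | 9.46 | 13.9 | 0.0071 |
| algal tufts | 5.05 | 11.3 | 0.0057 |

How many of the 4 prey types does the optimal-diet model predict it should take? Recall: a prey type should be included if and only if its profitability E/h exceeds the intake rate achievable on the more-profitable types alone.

3

Profitabilities (E/h, kJ/s): detritus clumps 0.681, algal tufts 0.447, barnacles 0.283, small bivalves 0.0599. Add prey in this order while the next type's profitability exceeds the intake rate on those already taken.
Rate on top 1: 0.06113. algal tufts: 0.447 > 0.06113 → include.
Rate on top 2: 0.0825. barnacles: 0.283 > 0.0825 → include.
Rate on top 3: 0.1708. small bivalves: 0.0599 < 0.1708 → exclude; stop.
Optimal diet: detritus clumps, algal tufts, barnacles — 3 of 4 types.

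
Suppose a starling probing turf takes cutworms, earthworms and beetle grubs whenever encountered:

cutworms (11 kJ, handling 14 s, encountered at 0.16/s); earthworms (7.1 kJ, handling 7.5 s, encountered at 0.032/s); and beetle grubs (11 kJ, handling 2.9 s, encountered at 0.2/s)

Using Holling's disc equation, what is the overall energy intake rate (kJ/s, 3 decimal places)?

1.031 kJ/s

R = (0.16×11 + 0.032×7.1 + 0.2×11) / (1 + 0.16×14 + 0.032×7.5 + 0.2×2.9) = 4.187/4.06 = 1.031 kJ/s.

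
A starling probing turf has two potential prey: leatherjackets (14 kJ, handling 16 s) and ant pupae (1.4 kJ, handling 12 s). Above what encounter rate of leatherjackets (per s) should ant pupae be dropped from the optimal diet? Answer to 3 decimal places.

The zero-one rule: include ant pupae iff E₂/h₂ > λE₁/(1+λh₁). Equality gives the switch point.
λE₁h₂ = E₂ + λE₂h₁ ⇒ λ = E₂/(E₁h₂ − E₂h₁) = 1.4/(168 − 22.4) = 0.009615 per s.

0.010 per s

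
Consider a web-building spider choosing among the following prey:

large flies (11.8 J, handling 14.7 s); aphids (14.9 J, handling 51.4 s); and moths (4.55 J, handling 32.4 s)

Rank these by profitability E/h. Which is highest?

Profitability E/h (J/s): large flies = 11.8/14.7 = 0.803, aphids = 14.9/51.4 = 0.29, moths = 4.55/32.4 = 0.14.
Ranked: large flies > aphids > moths.

large flies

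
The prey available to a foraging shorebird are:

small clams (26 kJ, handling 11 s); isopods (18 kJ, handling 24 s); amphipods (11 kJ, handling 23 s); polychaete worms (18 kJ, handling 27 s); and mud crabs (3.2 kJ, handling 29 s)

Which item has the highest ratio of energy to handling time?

In descending order of E/h:
small clams: 26/11 = 2.36 kJ/s
isopods: 18/24 = 0.75 kJ/s
polychaete worms: 18/27 = 0.667 kJ/s
amphipods: 11/23 = 0.478 kJ/s
mud crabs: 3.2/29 = 0.11 kJ/s

small clams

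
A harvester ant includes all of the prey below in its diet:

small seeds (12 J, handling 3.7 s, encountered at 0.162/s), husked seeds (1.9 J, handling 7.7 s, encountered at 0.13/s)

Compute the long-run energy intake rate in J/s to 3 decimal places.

R = (0.162×12 + 0.13×1.9) / (1 + 0.162×3.7 + 0.13×7.7) = 2.191/2.6 = 0.8426 J/s.

0.843 J/s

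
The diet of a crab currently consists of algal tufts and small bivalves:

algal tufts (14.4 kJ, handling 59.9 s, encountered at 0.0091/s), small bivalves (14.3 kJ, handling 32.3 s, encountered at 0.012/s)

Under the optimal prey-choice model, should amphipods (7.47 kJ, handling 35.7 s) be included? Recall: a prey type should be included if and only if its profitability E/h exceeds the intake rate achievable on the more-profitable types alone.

On algal tufts and small bivalves alone, R = ΣλE/(1+Σλh) = 0.3026/1.933 = 0.1566 kJ/s.
Profitability of amphipods: 7.47/35.7 = 0.2092 kJ/s.
0.2092 > 0.1566, so adding amphipods raises the average — include it.

Yes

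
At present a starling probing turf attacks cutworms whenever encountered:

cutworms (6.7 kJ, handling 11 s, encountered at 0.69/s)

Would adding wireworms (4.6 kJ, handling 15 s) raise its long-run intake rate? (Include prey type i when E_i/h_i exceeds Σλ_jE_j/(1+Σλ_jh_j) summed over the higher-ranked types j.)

No

On cutworms alone, R = ΣλE/(1+Σλh) = 4.623/8.59 = 0.5382 kJ/s.
Profitability of wireworms: 4.6/15 = 0.3067 kJ/s.
0.3067 < 0.5382, so adding wireworms would lower the average — exclude it.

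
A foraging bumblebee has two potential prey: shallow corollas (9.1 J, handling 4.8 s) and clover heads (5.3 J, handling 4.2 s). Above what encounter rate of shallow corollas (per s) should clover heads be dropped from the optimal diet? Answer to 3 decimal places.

Drop clover heads once their profitability E₂/h₂ falls below the rate achievable on shallow corollas alone: E₂/h₂ = λE₁/(1 + λh₁).
Solve for λ: λE₁h₂ = E₂(1 + λh₁) → λ(E₁h₂ − E₂h₁) = E₂ → λ = E₂/(E₁h₂ − E₂h₁).
λ = 5.3/(9.1×4.2 − 5.3×4.8) = 5.3/12.78 = 0.4147 per s.

0.415 per s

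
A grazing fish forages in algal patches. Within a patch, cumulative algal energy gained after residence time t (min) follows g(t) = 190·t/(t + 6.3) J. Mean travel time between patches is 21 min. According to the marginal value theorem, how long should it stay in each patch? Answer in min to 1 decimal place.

11.5 min

By the marginal value theorem, leave when the instantaneous gain rate g'(t) equals the habitat-wide average g(t)/(T + t).
g'(t) = 190·6.3/(t + 6.3)². Setting 190·6.3/(t+6.3)² = 190t/[(t+6.3)(21+t)] gives 6.3(21+t) = t(t+6.3), so t² = 6.3×21 = 132.3.
t* = √132.3 = 11.5 min.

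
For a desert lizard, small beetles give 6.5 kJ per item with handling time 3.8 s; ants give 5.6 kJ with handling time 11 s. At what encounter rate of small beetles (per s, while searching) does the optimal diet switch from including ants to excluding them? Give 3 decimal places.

At the threshold, the rate on small beetles alone equals the profitability of ants: λ·6.5/(1 + λ·3.8) = 5.6/11 = 0.5091.
Rearranging, λ(6.5 − 0.5091×3.8) = 0.5091, so λ = 0.5091/4.565 = 0.1115 per s.

0.112 per s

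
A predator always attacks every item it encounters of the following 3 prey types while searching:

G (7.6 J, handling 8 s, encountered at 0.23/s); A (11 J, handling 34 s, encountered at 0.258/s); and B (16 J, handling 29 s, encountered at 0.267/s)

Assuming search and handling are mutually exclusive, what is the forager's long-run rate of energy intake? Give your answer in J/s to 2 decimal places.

R = Σλ_iE_i / (1 + Σλ_ih_i)
Numerator: 0.23×7.6 + 0.258×11 + 0.267×16 = 8.858
Denominator: 1 + 0.23×8 + 0.258×34 + 0.267×29 = 19.36
R = 8.858/19.36 = 0.4577 J/s

0.46 J/s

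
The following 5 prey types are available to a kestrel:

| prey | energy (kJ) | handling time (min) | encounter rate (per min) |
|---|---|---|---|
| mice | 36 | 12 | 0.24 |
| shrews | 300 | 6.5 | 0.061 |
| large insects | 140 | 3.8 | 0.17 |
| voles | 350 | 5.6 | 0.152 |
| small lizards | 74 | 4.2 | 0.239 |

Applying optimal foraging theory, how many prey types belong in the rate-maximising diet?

E/h in descending order: voles 62.5, shrews 46.2, large insects 36.8, small lizards 17.6, mice 3 kJ/min. The optimal diet is the largest prefix of this list for which every included type satisfies E_i/h_i > R on the types above it.
Rate on top 1: 28.74. shrews: 46.2 > 28.74 → include.
Rate on top 2: 31.81. large insects: 36.8 > 31.81 → include.
Rate on top 3: 32.93. small lizards: 17.6 < 32.93 → exclude; stop.
Optimal diet: voles, shrews, large insects — 3 of 5 types.

3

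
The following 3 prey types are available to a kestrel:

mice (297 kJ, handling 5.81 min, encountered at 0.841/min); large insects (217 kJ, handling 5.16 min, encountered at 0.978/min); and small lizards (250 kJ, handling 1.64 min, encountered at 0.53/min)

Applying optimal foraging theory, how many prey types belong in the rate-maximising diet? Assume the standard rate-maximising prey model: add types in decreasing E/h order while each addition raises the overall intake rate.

1

Profitabilities (E/h, kJ/min): small lizards 152, mice 51.1, large insects 42.1. Add prey in this order while the next type's profitability exceeds the intake rate on those already taken.
Rate on top 1: 70.89. mice: 51.1 < 70.89 → exclude; stop.
Optimal diet: small lizards — 1 of 3 types.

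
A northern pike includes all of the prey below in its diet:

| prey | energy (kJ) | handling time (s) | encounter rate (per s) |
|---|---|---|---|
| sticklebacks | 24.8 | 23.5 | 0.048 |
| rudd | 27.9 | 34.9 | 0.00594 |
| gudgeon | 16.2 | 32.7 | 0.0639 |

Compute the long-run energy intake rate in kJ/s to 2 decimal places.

R = Σλ_iE_i / (1 + Σλ_ih_i)
Numerator: 0.048×24.8 + 0.00594×27.9 + 0.0639×16.2 = 2.391
Denominator: 1 + 0.048×23.5 + 0.00594×34.9 + 0.0639×32.7 = 4.425
R = 2.391/4.425 = 0.5404 kJ/s

0.54 kJ/s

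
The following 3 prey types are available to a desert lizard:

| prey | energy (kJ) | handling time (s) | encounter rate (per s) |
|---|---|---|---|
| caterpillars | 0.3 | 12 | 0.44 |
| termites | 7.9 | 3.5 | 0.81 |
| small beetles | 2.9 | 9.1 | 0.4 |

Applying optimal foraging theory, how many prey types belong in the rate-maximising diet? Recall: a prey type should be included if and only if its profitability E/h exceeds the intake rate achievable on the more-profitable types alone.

Profitabilities (E/h, kJ/s): termites 2.26, small beetles 0.319, caterpillars 0.025. Add prey in this order while the next type's profitability exceeds the intake rate on those already taken.
Rate on top 1: 1.669. small beetles: 0.319 < 1.669 → exclude; stop.
Optimal diet: termites — 1 of 3 types.

1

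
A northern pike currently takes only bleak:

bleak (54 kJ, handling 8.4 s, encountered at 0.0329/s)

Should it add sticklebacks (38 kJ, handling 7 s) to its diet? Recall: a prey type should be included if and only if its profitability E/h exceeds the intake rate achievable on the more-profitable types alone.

Current rate: (0.0329×54)/(1 + 0.0329×8.4) = 1.392 kJ/s.
Profitability of sticklebacks: 38/7 = 5.429 kJ/s.
Since 5.429 > R, including sticklebacks increases the long-run rate.

Yes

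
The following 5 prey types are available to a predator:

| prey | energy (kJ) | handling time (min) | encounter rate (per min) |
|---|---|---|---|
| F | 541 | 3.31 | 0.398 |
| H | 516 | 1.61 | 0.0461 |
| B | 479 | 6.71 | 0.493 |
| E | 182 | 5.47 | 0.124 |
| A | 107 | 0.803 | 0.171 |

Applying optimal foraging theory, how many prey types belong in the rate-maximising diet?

Profitabilities (E/h, kJ/min): H 320, F 163, A 133, B 71.4, E 33.3. Add prey in this order while the next type's profitability exceeds the intake rate on those already taken.
Rate on top 1: 22.14. F: 163 > 22.14 → include.
Rate on top 2: 99.98. A: 133 > 99.98 → include.
Rate on top 3: 101.8. B: 71.4 < 101.8 → exclude; stop.
Optimal diet: H, F, A — 3 of 5 types.

3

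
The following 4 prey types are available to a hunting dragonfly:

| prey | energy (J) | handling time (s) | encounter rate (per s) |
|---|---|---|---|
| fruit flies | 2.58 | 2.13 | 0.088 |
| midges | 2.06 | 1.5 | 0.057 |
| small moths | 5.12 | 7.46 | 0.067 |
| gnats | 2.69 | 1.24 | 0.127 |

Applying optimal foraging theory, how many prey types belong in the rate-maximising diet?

4

Profitabilities (E/h, J/s): gnats 2.17, midges 1.37, fruit flies 1.21, small moths 0.686. Add prey in this order while the next type's profitability exceeds the intake rate on those already taken.
Rate on top 1: 0.2951. midges: 1.37 > 0.2951 → include.
Rate on top 2: 0.3693. fruit flies: 1.21 > 0.3693 → include.
Rate on top 3: 0.4796. small moths: 0.686 > 0.4796 → include.
Optimal diet: gnats, midges, fruit flies, small moths — 4 of 4 types.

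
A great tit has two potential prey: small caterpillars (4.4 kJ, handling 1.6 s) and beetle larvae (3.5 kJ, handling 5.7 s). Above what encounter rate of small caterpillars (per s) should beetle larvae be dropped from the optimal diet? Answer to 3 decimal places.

The zero-one rule: include beetle larvae iff E₂/h₂ > λE₁/(1+λh₁). Equality gives the switch point.
λE₁h₂ = E₂ + λE₂h₁ ⇒ λ = E₂/(E₁h₂ − E₂h₁) = 3.5/(25.08 − 5.6) = 0.1797 per s.

0.180 per s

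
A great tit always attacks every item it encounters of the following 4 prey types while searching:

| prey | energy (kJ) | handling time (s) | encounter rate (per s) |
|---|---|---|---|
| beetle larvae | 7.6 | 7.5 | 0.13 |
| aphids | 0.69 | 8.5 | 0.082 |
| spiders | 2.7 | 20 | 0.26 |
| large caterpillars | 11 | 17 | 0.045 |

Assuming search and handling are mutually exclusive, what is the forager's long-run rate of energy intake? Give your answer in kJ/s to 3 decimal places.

Energy encountered per unit search time: 0.13×7.6 + 0.082×0.69 + 0.26×2.7 + 0.045×11 = 2.242 kJ/s.
Handling time per unit search time: 0.13×7.5 + 0.082×8.5 + 0.26×20 + 0.045×17 = 7.637.
Rate = 2.242/(1 + 7.637) = 0.2595 kJ/s.

0.260 kJ/s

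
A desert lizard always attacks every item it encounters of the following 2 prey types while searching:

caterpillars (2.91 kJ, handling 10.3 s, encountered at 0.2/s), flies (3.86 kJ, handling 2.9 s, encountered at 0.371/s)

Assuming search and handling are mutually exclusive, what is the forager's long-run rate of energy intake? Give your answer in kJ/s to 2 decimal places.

0.49 kJ/s

Energy encountered per unit search time: 0.2×2.91 + 0.371×3.86 = 2.014 kJ/s.
Handling time per unit search time: 0.2×10.3 + 0.371×2.9 = 3.136.
Rate = 2.014/(1 + 3.136) = 0.487 kJ/s.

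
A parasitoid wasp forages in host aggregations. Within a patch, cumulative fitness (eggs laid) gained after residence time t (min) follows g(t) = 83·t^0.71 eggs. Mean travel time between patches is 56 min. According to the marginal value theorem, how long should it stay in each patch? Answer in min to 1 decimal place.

Maximise g(t)/(T+t): set derivative to zero → g'(t)(T+t) = g(t).
g'(t) = 0.71·83·t^-0.29. Setting 0.71·83·t^-0.29 = 83·t^0.71/(56+t) gives 0.71(56+t) = t, so 0.29·t = 0.71×56.
t* = 0.71×56/0.29 = 137.1 min.

137.1 min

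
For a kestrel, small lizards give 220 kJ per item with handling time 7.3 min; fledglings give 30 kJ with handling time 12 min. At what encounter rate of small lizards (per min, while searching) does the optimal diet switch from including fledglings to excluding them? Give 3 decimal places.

Drop fledglings once their profitability E₂/h₂ falls below the rate achievable on small lizards alone: E₂/h₂ = λE₁/(1 + λh₁).
Solve for λ: λE₁h₂ = E₂(1 + λh₁) → λ(E₁h₂ − E₂h₁) = E₂ → λ = E₂/(E₁h₂ − E₂h₁).
λ = 30/(220×12 − 30×7.3) = 30/2421 = 0.01239 per min.

0.012 per min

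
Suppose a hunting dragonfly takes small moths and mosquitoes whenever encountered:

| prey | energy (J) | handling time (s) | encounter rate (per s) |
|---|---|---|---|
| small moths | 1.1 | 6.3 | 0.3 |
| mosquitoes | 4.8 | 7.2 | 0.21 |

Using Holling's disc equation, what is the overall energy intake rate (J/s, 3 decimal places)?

R = (0.3×1.1 + 0.21×4.8) / (1 + 0.3×6.3 + 0.21×7.2) = 1.338/4.402 = 0.304 J/s.

0.304 J/s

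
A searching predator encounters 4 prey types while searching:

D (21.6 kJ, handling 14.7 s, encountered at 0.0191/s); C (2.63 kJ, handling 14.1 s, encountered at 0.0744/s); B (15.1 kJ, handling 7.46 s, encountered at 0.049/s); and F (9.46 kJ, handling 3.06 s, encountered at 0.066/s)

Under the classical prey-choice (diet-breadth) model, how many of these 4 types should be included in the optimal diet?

Profitabilities (E/h, kJ/s): F 3.09, B 2.02, D 1.47, C 0.187. Add prey in this order while the next type's profitability exceeds the intake rate on those already taken.
Rate on top 1: 0.5195. B: 2.02 > 0.5195 → include.
Rate on top 2: 0.8703. D: 1.47 > 0.8703 → include.
Rate on top 3: 0.9613. C: 0.187 < 0.9613 → exclude; stop.
Optimal diet: F, B, D — 3 of 4 types.

3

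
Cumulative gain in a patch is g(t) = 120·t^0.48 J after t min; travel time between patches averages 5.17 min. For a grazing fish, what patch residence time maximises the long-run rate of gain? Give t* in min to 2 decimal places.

By the marginal value theorem, leave when the instantaneous gain rate g'(t) equals the habitat-wide average g(t)/(T + t).
g'(t) = 0.48·120·t^-0.52. Setting 0.48·120·t^-0.52 = 120·t^0.48/(5.17+t) gives 0.48(5.17+t) = t, so 0.52·t = 0.48×5.17.
t* = 0.48×5.17/0.52 = 4.772 min.

4.77 min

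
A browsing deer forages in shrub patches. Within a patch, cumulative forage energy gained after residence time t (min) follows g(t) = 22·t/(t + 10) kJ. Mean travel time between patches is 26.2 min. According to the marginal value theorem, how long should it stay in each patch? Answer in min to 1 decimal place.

Maximise g(t)/(T+t): set derivative to zero → g'(t)(T+t) = g(t).
g'(t) = 22·10/(t + 10)². Setting 22·10/(t+10)² = 22t/[(t+10)(26.2+t)] gives 10(26.2+t) = t(t+10), so t² = 10×26.2 = 262.
t* = √262 = 16.19 min.

16.2 min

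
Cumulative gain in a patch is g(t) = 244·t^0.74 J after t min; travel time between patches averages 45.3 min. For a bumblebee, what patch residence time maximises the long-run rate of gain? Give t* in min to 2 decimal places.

Maximise g(t)/(T+t): set derivative to zero → g'(t)(T+t) = g(t).
g'(t) = 0.74·244·t^-0.26. Setting 0.74·244·t^-0.26 = 244·t^0.74/(45.3+t) gives 0.74(45.3+t) = t, so 0.26·t = 0.74×45.3.
t* = 0.74×45.3/0.26 = 128.9 min.

128.93 min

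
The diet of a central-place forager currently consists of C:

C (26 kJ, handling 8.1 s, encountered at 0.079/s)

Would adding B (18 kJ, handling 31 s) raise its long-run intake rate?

On C alone, R = ΣλE/(1+Σλh) = 2.054/1.64 = 1.253 kJ/s.
Profitability of B: 18/31 = 0.5806 kJ/s.
0.5806 < 1.253, so adding B would lower the average — exclude it.

No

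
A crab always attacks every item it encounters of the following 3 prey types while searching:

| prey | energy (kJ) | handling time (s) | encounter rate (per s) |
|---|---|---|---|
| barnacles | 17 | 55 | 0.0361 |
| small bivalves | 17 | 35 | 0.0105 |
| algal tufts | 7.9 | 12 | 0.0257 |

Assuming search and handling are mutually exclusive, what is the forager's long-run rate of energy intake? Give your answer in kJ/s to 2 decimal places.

Energy encountered per unit search time: 0.0361×17 + 0.0105×17 + 0.0257×7.9 = 0.9952 kJ/s.
Handling time per unit search time: 0.0361×55 + 0.0105×35 + 0.0257×12 = 2.661.
Rate = 0.9952/(1 + 2.661) = 0.2718 kJ/s.

0.27 kJ/s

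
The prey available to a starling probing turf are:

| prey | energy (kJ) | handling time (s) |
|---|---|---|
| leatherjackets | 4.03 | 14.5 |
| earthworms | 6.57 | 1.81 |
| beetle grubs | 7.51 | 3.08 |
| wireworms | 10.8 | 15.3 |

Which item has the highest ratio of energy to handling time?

Profitability E/h (kJ/s): leatherjackets = 4.03/14.5 = 0.278, earthworms = 6.57/1.81 = 3.63, beetle grubs = 7.51/3.08 = 2.44, wireworms = 10.8/15.3 = 0.706.
Ranked: earthworms > beetle grubs > wireworms > leatherjackets.

earthworms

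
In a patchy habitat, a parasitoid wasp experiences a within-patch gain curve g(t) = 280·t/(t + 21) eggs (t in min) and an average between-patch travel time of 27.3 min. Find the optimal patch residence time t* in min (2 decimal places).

23.94 min

Optimal t* satisfies g'(t*) = g(t*)/(T + t*).
g'(t) = 280·21/(t + 21)². Setting 280·21/(t+21)² = 280t/[(t+21)(27.3+t)] gives 21(27.3+t) = t(t+21), so t² = 21×27.3 = 573.3.
t* = √573.3 = 23.94 min.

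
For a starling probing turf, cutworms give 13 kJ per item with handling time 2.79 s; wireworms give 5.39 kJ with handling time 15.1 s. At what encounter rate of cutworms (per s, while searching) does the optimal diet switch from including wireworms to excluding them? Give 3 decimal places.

0.030 per s

Drop wireworms once their profitability E₂/h₂ falls below the rate achievable on cutworms alone: E₂/h₂ = λE₁/(1 + λh₁).
Solve for λ: λE₁h₂ = E₂(1 + λh₁) → λ(E₁h₂ − E₂h₁) = E₂ → λ = E₂/(E₁h₂ − E₂h₁).
λ = 5.39/(13×15.1 − 5.39×2.79) = 5.39/181.3 = 0.02974 per s.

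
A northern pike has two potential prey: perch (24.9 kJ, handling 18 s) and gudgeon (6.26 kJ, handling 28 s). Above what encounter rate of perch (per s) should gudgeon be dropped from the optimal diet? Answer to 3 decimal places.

0.011 per s

At the threshold, the rate on perch alone equals the profitability of gudgeon: λ·24.9/(1 + λ·18) = 6.26/28 = 0.2236.
Rearranging, λ(24.9 − 0.2236×18) = 0.2236, so λ = 0.2236/20.88 = 0.01071 per s.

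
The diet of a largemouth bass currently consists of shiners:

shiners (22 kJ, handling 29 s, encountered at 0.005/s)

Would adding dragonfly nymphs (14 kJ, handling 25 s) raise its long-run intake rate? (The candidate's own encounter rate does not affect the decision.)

Yes

Intake rate on the current diet: R = (0.005×22) / (1 + 0.005×29) = 0.11/1.145 = 0.09607 kJ/s.
Profitability of dragonfly nymphs: 14/25 = 0.56 kJ/s.
0.56 > 0.09607, so adding dragonfly nymphs raises the average — include it.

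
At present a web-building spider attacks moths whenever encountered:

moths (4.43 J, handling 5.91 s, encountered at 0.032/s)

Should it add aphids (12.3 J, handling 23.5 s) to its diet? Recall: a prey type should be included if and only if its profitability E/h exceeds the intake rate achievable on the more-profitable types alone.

Current rate: (0.032×4.43)/(1 + 0.032×5.91) = 0.1192 J/s.
aphids: E/h = 12.3/23.5 = 0.5234 J/s.
Since 0.5234 > R, including aphids increases the long-run rate.

Yes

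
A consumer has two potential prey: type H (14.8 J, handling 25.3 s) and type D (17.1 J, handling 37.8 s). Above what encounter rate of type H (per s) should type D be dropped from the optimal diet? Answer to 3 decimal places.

0.135 per s

Drop type D once their profitability E₂/h₂ falls below the rate achievable on type H alone: E₂/h₂ = λE₁/(1 + λh₁).
Solve for λ: λE₁h₂ = E₂(1 + λh₁) → λ(E₁h₂ − E₂h₁) = E₂ → λ = E₂/(E₁h₂ − E₂h₁).
λ = 17.1/(14.8×37.8 − 17.1×25.3) = 17.1/126.8 = 0.1348 per s.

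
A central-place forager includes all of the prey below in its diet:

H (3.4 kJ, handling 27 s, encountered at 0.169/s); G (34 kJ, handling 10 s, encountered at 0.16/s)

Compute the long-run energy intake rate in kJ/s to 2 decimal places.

0.84 kJ/s

R = Σλ_iE_i / (1 + Σλ_ih_i)
Numerator: 0.169×3.4 + 0.16×34 = 6.015
Denominator: 1 + 0.169×27 + 0.16×10 = 7.163
R = 6.015/7.163 = 0.8397 kJ/s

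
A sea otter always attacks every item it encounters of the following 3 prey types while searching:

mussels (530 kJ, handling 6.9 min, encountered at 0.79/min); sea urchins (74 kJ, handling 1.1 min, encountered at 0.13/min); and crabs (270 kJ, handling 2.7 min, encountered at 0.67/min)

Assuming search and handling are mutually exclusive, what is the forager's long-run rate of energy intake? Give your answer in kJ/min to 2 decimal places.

R = Σλ_iE_i / (1 + Σλ_ih_i)
Numerator: 0.79×530 + 0.13×74 + 0.67×270 = 609.2
Denominator: 1 + 0.79×6.9 + 0.13×1.1 + 0.67×2.7 = 8.403
R = 609.2/8.403 = 72.5 kJ/min

72.50 kJ/min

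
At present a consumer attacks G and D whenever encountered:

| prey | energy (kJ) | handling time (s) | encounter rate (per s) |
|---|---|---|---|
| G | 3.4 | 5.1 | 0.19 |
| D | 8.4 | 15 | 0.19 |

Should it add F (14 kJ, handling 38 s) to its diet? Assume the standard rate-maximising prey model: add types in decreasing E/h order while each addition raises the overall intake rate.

Intake rate on the current diet: R = (0.19×3.4 + 0.19×8.4) / (1 + 0.19×5.1 + 0.19×15) = 2.242/4.819 = 0.4652 kJ/s.
F: E/h = 14/38 = 0.3684 kJ/s.
Since 0.3684 < R, time spent handling F is better spent searching.

No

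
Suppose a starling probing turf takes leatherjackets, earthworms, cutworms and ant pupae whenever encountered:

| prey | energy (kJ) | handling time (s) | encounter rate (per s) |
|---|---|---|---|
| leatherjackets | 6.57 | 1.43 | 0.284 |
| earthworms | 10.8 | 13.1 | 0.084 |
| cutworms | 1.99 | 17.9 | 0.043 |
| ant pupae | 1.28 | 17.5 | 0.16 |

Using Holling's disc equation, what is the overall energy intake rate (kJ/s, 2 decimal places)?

Energy encountered per unit search time: 0.284×6.57 + 0.084×10.8 + 0.043×1.99 + 0.16×1.28 = 3.063 kJ/s.
Handling time per unit search time: 0.284×1.43 + 0.084×13.1 + 0.043×17.9 + 0.16×17.5 = 5.076.
Rate = 3.063/(1 + 5.076) = 0.5042 kJ/s.

0.50 kJ/s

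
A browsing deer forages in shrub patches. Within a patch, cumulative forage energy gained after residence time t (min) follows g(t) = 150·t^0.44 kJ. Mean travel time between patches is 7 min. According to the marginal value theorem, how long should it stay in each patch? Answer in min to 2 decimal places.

Optimal t* satisfies g'(t*) = g(t*)/(T + t*).
g'(t) = 0.44·150·t^-0.56. Setting 0.44·150·t^-0.56 = 150·t^0.44/(7+t) gives 0.44(7+t) = t, so 0.56·t = 0.44×7.
t* = 0.44×7/0.56 = 5.5 min.

5.50 min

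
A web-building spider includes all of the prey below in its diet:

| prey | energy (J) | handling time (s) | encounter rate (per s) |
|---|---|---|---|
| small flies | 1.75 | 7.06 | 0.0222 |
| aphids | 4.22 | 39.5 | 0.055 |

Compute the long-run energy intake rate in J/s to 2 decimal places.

0.08 J/s

R = (0.0222×1.75 + 0.055×4.22) / (1 + 0.0222×7.06 + 0.055×39.5) = 0.271/3.329 = 0.08139 J/s.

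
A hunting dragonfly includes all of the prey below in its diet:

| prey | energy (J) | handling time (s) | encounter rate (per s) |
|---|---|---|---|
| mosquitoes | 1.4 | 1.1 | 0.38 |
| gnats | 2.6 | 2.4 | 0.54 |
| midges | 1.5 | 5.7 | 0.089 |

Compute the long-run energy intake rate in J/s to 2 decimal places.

0.64 J/s

R = (0.38×1.4 + 0.54×2.6 + 0.089×1.5) / (1 + 0.38×1.1 + 0.54×2.4 + 0.089×5.7) = 2.07/3.221 = 0.6424 J/s.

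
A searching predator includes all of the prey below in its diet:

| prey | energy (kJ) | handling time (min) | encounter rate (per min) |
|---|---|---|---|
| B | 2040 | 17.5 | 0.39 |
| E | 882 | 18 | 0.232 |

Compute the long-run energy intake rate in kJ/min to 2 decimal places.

83.35 kJ/min

R = (0.39×2040 + 0.232×882) / (1 + 0.39×17.5 + 0.232×18) = 1000/12 = 83.35 kJ/min.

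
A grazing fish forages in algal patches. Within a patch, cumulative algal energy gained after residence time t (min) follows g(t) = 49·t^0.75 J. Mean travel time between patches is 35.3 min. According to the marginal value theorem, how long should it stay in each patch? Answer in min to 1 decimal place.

Maximise g(t)/(T+t): set derivative to zero → g'(t)(T+t) = g(t).
g'(t) = 0.75·49·t^-0.25. Setting 0.75·49·t^-0.25 = 49·t^0.75/(35.3+t) gives 0.75(35.3+t) = t, so 0.25·t = 0.75×35.3.
t* = 0.75×35.3/0.25 = 105.9 min.

105.9 min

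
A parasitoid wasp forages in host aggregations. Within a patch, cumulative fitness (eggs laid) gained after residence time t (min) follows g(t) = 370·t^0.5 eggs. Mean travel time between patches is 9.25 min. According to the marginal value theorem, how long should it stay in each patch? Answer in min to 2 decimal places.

Optimal t* satisfies g'(t*) = g(t*)/(T + t*).
g'(t) = 0.5·370·t^-0.5. Setting 0.5·370·t^-0.5 = 370·t^0.5/(9.25+t) gives 0.5(9.25+t) = t, so 0.50·t = 0.5×9.25.
t* = 0.5×9.25/0.50 = 9.25 min.

9.25 min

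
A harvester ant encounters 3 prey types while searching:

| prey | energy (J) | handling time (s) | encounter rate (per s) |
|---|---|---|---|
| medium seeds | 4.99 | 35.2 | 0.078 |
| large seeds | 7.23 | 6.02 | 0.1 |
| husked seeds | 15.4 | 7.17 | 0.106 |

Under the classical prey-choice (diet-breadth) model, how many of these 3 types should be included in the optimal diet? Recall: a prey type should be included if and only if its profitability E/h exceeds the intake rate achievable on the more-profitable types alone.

E/h in descending order: husked seeds 2.15, large seeds 1.2, medium seeds 0.142 J/s. The optimal diet is the largest prefix of this list for which every included type satisfies E_i/h_i > R on the types above it.
Rate on top 1: 0.9275. large seeds: 1.2 > 0.9275 → include.
Rate on top 2: 0.9972. medium seeds: 0.142 < 0.9972 → exclude; stop.
Optimal diet: husked seeds, large seeds — 2 of 3 types.

2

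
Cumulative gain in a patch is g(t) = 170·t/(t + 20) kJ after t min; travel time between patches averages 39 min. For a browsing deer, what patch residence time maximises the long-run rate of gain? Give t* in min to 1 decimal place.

27.9 min

By the marginal value theorem, leave when the instantaneous gain rate g'(t) equals the habitat-wide average g(t)/(T + t).
g'(t) = 170·20/(t + 20)². Setting 170·20/(t+20)² = 170t/[(t+20)(39+t)] gives 20(39+t) = t(t+20), so t² = 20×39 = 780.
t* = √780 = 27.93 min.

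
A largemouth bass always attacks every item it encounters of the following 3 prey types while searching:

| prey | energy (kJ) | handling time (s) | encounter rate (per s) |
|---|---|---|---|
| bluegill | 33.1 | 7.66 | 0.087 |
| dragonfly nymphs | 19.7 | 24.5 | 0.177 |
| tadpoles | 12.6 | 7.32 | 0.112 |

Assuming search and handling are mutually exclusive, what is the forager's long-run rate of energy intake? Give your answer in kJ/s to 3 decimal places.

1.140 kJ/s

R = (0.087×33.1 + 0.177×19.7 + 0.112×12.6) / (1 + 0.087×7.66 + 0.177×24.5 + 0.112×7.32) = 7.778/6.823 = 1.14 kJ/s.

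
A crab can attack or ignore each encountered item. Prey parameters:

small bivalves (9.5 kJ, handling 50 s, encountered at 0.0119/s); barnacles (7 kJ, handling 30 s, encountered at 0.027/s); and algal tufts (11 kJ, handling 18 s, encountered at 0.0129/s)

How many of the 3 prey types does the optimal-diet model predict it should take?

Profitabilities (E/h, kJ/s): algal tufts 0.611, barnacles 0.233, small bivalves 0.19. Add prey in this order while the next type's profitability exceeds the intake rate on those already taken.
Rate on top 1: 0.1152. barnacles: 0.233 > 0.1152 → include.
Rate on top 2: 0.162. small bivalves: 0.19 > 0.162 → include.
Optimal diet: algal tufts, barnacles, small bivalves — 3 of 3 types.

3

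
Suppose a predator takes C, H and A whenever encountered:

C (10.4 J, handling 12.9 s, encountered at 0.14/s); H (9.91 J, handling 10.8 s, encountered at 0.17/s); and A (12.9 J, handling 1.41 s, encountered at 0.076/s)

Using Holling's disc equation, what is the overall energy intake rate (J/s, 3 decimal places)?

0.868 J/s

R = Σλ_iE_i / (1 + Σλ_ih_i)
Numerator: 0.14×10.4 + 0.17×9.91 + 0.076×12.9 = 4.121
Denominator: 1 + 0.14×12.9 + 0.17×10.8 + 0.076×1.41 = 4.749
R = 4.121/4.749 = 0.8678 J/s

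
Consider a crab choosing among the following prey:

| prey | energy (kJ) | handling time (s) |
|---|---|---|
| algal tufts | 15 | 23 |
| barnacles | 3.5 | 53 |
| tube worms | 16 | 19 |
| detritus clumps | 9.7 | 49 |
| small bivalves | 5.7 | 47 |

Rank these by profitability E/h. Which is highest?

tube worms

In descending order of E/h:
tube worms: 16/19 = 0.842 kJ/s
algal tufts: 15/23 = 0.652 kJ/s
detritus clumps: 9.7/49 = 0.198 kJ/s
small bivalves: 5.7/47 = 0.121 kJ/s
barnacles: 3.5/53 = 0.066 kJ/s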